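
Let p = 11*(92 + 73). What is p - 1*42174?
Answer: -40359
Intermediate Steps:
p = 1815 (p = 11*165 = 1815)
p - 1*42174 = 1815 - 1*42174 = 1815 - 42174 = -40359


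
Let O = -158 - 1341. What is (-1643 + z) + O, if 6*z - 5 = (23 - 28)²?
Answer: -3137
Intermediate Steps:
O = -1499
z = 5 (z = ⅚ + (23 - 28)²/6 = ⅚ + (⅙)*(-5)² = ⅚ + (⅙)*25 = ⅚ + 25/6 = 5)
(-1643 + z) + O = (-1643 + 5) - 1499 = -1638 - 1499 = -3137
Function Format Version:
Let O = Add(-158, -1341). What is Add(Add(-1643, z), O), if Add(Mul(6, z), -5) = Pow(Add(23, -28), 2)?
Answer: -3137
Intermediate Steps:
O = -1499
z = 5 (z = Add(Rational(5, 6), Mul(Rational(1, 6), Pow(Add(23, -28), 2))) = Add(Rational(5, 6), Mul(Rational(1, 6), Pow(-5, 2))) = Add(Rational(5, 6), Mul(Rational(1, 6), 25)) = Add(Rational(5, 6), Rational(25, 6)) = 5)
Add(Add(-1643, z), O) = Add(Add(-1643, 5), -1499) = Add(-1638, -1499) = -3137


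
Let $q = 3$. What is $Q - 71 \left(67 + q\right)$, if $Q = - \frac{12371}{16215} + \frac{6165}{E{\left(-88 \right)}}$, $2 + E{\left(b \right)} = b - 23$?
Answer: $- \frac{9207869548}{1832295} \approx -5025.3$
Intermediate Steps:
$E{\left(b \right)} = -25 + b$ ($E{\left(b \right)} = -2 + \left(b - 23\right) = -2 + \left(-23 + b\right) = -25 + b$)
$Q = - \frac{101363398}{1832295}$ ($Q = - \frac{12371}{16215} + \frac{6165}{-25 - 88} = \left(-12371\right) \frac{1}{16215} + \frac{6165}{-113} = - \frac{12371}{16215} + 6165 \left(- \frac{1}{113}\right) = - \frac{12371}{16215} - \frac{6165}{113} = - \frac{101363398}{1832295} \approx -55.32$)
$Q - 71 \left(67 + q\right) = - \frac{101363398}{1832295} - 71 \left(67 + 3\right) = - \frac{101363398}{1832295} - 4970 = - \frac{9207869548}{1832295}$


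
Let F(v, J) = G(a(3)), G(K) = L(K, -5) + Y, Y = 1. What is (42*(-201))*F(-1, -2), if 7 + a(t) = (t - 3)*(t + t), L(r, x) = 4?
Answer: -42210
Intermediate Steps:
a(t) = -7 + 2*t*(-3 + t) (a(t) = -7 + (t - 3)*(t + t) = -7 + (-3 + t)*(2*t) = -7 + 2*t*(-3 + t))
G(K) = 5 (G(K) = 4 + 1 = 5)
F(v, J) = 5
(42*(-201))*F(-1, -2) = (42*(-201))*5 = -8442*5 = -42210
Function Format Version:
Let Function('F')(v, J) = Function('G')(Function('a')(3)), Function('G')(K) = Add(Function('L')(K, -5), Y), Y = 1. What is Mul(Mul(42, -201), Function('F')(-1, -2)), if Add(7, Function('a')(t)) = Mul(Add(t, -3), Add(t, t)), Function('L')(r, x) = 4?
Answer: -42210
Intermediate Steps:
Function('a')(t) = Add(-7, Mul(2, t, Add(-3, t))) (Function('a')(t) = Add(-7, Mul(Add(t, -3), Add(t, t))) = Add(-7, Mul(Add(-3, t), Mul(2, t))) = Add(-7, Mul(2, t, Add(-3, t))))
Function('G')(K) = 5 (Function('G')(K) = Add(4, 1) = 5)
Function('F')(v, J) = 5
Mul(Mul(42, -201), Function('F')(-1, -2)) = Mul(Mul(42, -201), 5) = Mul(-8442, 5) = -42210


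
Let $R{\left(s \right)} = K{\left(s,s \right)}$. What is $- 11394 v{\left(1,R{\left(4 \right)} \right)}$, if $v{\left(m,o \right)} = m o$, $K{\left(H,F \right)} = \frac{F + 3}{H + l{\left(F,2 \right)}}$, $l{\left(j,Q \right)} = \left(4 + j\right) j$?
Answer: $- \frac{4431}{2} \approx -2215.5$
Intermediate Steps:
$l{\left(j,Q \right)} = j \left(4 + j\right)$
$K{\left(H,F \right)} = \frac{3 + F}{H + F \left(4 + F\right)}$ ($K{\left(H,F \right)} = \frac{F + 3}{H + F \left(4 + F\right)} = \frac{3 + F}{H + F \left(4 + F\right)}$)
$R{\left(s \right)} = \frac{3 + s}{s + s \left(4 + s\right)}$
$- 11394 v{\left(1,R{\left(4 \right)} \right)} = - 11394 \cdot 1 \frac{3 + 4}{4 \left(5 + 4\right)} = - 11394 \cdot 1 \cdot \frac{1}{4} \cdot \frac{1}{9} \cdot 7 = - 11394 \cdot 1 \cdot \frac{7}{36} = \left(-11394\right) \frac{7}{36} = - \frac{4431}{2}$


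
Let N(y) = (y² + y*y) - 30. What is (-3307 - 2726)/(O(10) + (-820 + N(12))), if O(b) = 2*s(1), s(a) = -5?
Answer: 6033/572 ≈ 10.547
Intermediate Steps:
N(y) = -30 + 2*y² (N(y) = (y² + y²) - 30 = 2*y² - 30 = -30 + 2*y²)
O(b) = -10 (O(b) = 2*(-5) = -10)
(-3307 - 2726)/(O(10) + (-820 + N(12))) = (-3307 - 2726)/(-10 + (-820 + (-30 + 2*12²))) = -6033/(-10 + (-820 + (-30 + 2*144))) = -6033/(-10 + (-820 + (-30 + 288))) = -6033/(-10 + (-820 + 258)) = -6033/(-10 - 562) = -6033/(-572) = -6033*(-1/572) = 6033/572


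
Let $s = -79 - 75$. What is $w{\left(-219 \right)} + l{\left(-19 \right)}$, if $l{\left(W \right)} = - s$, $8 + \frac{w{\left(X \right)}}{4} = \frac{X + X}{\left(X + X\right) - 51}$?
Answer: $\frac{20470}{163} \approx 125.58$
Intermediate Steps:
$s = -154$
$w{\left(X \right)} = -32 + \frac{8 X}{-51 + 2 X}$ ($w{\left(X \right)} = -32 + 4 \frac{X + X}{\left(X + X\right) - 51} = -32 + 4 \frac{2 X}{2 X - 51} = -32 + 4 \frac{2 X}{-51 + 2 X} = -32 + \frac{8 X}{-51 + 2 X}$)
$l{\left(W \right)} = 154$ ($l{\left(W \right)} = \left(-1\right) \left(-154\right) = 154$)
$w{\left(-219 \right)} + l{\left(-19 \right)} = \frac{8 \left(204 - -1533\right)}{-51 + 2 \left(-219\right)} + 154 = \frac{8 \left(204 + 1533\right)}{-51 - 438} + 154 = 8 \frac{1}{-489} \cdot 1737 + 154 = 8 \left(- \frac{1}{489}\right) 1737 + 154 = - \frac{4632}{163} + 154 = \frac{20470}{163}$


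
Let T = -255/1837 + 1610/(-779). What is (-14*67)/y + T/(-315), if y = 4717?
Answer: -81587299931/425258535933 ≈ -0.19185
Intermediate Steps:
T = -3156215/1431023 (T = -255*1/1837 + 1610*(-1/779) = -255/1837 - 1610/779 = -3156215/1431023 ≈ -2.2056)
(-14*67)/y + T/(-315) = -14*67/4717 - 3156215/1431023/(-315) = -938*1/4717 - 3156215/1431023*(-1/315) = -938/4717 + 631243/90154449 = -81587299931/425258535933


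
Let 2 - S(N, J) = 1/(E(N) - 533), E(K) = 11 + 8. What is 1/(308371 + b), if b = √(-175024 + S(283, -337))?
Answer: 158502694/48877724212781 - I*√46240111798/48877724212781 ≈ 3.2428e-6 - 4.3995e-9*I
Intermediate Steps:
E(K) = 19
S(N, J) = 1029/514 (S(N, J) = 2 - 1/(19 - 533) = 2 - 1/(-514) = 2 - 1*(-1/514) = 2 + 1/514 = 1029/514)
b = I*√46240111798/514 (b = √(-175024 + 1029/514) = √(-89961307/514) = I*√46240111798/514 ≈ 418.36*I)
1/(308371 + b) = 1/(308371 + I*√46240111798/514)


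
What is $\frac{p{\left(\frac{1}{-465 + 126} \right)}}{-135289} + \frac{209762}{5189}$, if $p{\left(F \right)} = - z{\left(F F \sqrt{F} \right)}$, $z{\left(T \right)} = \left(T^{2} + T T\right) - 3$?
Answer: $\frac{127053769554575412204671}{3143001934895456405079} \approx 40.424$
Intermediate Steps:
$z{\left(T \right)} = -3 + 2 T^{2}$ ($z{\left(T \right)} = \left(T^{2} + T^{2}\right) - 3 = 2 T^{2} - 3 = -3 + 2 T^{2}$)
$p{\left(F \right)} = 3 - 2 F^{5}$ ($p{\left(F \right)} = - (-3 + 2 \left(F F \sqrt{F}\right)^{2}) = - (-3 + 2 \left(F^{2} \sqrt{F}\right)^{2}) = - (-3 + 2 \left(F^{\frac{5}{2}}\right)^{2}) = - (-3 + 2 F^{5}) = 3 - 2 F^{5}$)
$\frac{p{\left(\frac{1}{-465 + 126} \right)}}{-135289} + \frac{209762}{5189} = \frac{3 - 2 \left(\frac{1}{-465 + 126}\right)^{5}}{-135289} + \frac{209762}{5189} = \left(3 - 2 \left(\frac{1}{-339}\right)^{5}\right) \left(- \frac{1}{135289}\right) + 209762 \cdot \frac{1}{5189} = \left(3 - 2 \left(- \frac{1}{339}\right)^{5}\right) \left(- \frac{1}{135289}\right) + \frac{209762}{5189} = \left(3 - - \frac{2}{4477117485699}\right) \left(- \frac{1}{135289}\right) + \frac{209762}{5189} = \left(3 + \frac{2}{4477117485699}\right) \left(- \frac{1}{135289}\right) + \frac{209762}{5189} = \frac{13431352457099}{4477117485699} \left(- \frac{1}{135289}\right) + \frac{209762}{5189} = - \frac{13431352457099}{605704747522732011} + \frac{209762}{5189} = \frac{127053769554575412204671}{3143001934895456405079}$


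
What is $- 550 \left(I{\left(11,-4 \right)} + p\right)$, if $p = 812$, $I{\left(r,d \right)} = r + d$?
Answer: $-450450$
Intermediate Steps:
$I{\left(r,d \right)} = d + r$
$- 550 \left(I{\left(11,-4 \right)} + p\right) = - 550 \left(\left(-4 + 11\right) + 812\right) = - 550 \left(7 + 812\right) = \left(-550\right) 819 = -450450$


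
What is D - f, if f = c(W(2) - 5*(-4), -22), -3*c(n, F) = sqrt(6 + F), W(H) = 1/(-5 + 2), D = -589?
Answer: -589 + 4*I/3 ≈ -589.0 + 1.3333*I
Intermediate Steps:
W(H) = -1/3 (W(H) = 1/(-3) = -1/3)
c(n, F) = -sqrt(6 + F)/3
f = -4*I/3 (f = -sqrt(6 - 22)/3 = -4*I/3 ≈ -1.3333*I)
D - f = -589 - (-4)*I/3 = -589 + 4*I/3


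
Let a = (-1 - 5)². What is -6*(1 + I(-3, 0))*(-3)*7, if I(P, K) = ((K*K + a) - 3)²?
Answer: 137340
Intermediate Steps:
a = 36 (a = (-6)² = 36)
I(P, K) = (33 + K²)² (I(P, K) = ((K*K + 36) - 3)² = ((K² + 36) - 3)² = ((36 + K²) - 3)² = (33 + K²)²)
-6*(1 + I(-3, 0))*(-3)*7 = -6*(1 + (33 + 0²)²)*(-3)*7 = -6*(1 + (33 + 0)²)*(-3)*7 = -6*(1 + 33²)*(-3)*7 = -6*(1 + 1089)*(-3)*7 = -6540*(-3)*7 = -6*(-3270)*7 = 19620*7 = 137340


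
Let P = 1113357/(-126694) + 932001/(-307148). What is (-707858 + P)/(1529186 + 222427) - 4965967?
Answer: -169244969284957753067189/34080966609726228 ≈ -4.9660e+6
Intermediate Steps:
P = -230022155265/19456904356 (P = 1113357*(-1/126694) + 932001*(-1/307148) = -1113357/126694 - 932001/307148 = -230022155265/19456904356 ≈ -11.822)
(-707858 + P)/(1529186 + 222427) - 4965967 = (-707858 - 230022155265/19456904356)/(1529186 + 222427) - 4965967 = -13772955425784713/19456904356/1751613 - 4965967 = -13772955425784713/19456904356*1/1751613 - 4965967 = -13772955425784713/34080966609726228 - 4965967 = -169244969284957753067189/34080966609726228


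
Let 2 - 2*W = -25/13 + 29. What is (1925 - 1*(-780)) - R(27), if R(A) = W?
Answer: 35328/13 ≈ 2717.5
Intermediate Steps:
W = -163/13 (W = 1 - (-25/13 + 29)/2 = 1 - ½*352/13 = 1 - 176/13 = -163/13 ≈ -12.538)
R(A) = -163/13
(1925 - 1*(-780)) - R(27) = (1925 - 1*(-780)) - 1*(-163/13) = (1925 + 780) + 163/13 = 2705 + 163/13 = 35328/13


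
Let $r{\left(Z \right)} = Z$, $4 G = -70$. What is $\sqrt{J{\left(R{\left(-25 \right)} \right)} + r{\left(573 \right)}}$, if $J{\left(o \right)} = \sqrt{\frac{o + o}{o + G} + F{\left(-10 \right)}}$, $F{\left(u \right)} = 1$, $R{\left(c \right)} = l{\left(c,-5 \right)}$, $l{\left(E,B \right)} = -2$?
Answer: $\frac{\sqrt{871533 + 39 \sqrt{1833}}}{39} \approx 23.96$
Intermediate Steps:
$G = - \frac{35}{2}$ ($G = \frac{1}{4} \left(-70\right) = - \frac{35}{2} \approx -17.5$)
$R{\left(c \right)} = -2$
$J{\left(o \right)} = \sqrt{1 + \frac{2 o}{- \frac{35}{2} + o}}$ ($J{\left(o \right)} = \sqrt{\frac{o + o}{o - \frac{35}{2}} + 1} = \sqrt{\frac{2 o}{- \frac{35}{2} + o} + 1} = \sqrt{1 + \frac{2 o}{- \frac{35}{2} + o}}$)
$\sqrt{J{\left(R{\left(-25 \right)} \right)} + r{\left(573 \right)}} = \sqrt{\sqrt{\frac{-35 + 6 \left(-2\right)}{-35 + 2 \left(-2\right)}} + 573} = \sqrt{\sqrt{\frac{-35 - 12}{-35 - 4}} + 573} = \sqrt{\sqrt{\frac{1}{-39} \left(-47\right)} + 573} = \sqrt{\sqrt{\left(- \frac{1}{39}\right) \left(-47\right)} + 573} = \sqrt{\sqrt{\frac{47}{39}} + 573} = \sqrt{\frac{\sqrt{1833}}{39} + 573} = \sqrt{573 + \frac{\sqrt{1833}}{39}}$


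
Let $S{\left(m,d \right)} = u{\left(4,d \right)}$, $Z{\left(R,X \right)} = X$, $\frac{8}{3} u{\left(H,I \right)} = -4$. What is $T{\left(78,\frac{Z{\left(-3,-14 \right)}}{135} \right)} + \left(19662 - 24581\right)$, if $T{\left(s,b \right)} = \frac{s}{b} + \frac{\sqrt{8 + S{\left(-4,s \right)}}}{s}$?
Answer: $- \frac{39698}{7} + \frac{\sqrt{26}}{156} \approx -5671.1$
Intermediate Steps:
$u{\left(H,I \right)} = - \frac{3}{2}$ ($u{\left(H,I \right)} = \frac{3}{8} \left(-4\right) = - \frac{3}{2}$)
$S{\left(m,d \right)} = - \frac{3}{2}$
$T{\left(s,b \right)} = \frac{s}{b} + \frac{\sqrt{26}}{2 s}$ ($T{\left(s,b \right)} = \frac{s}{b} + \frac{\sqrt{8 - \frac{3}{2}}}{s} = \frac{s}{b} + \frac{\sqrt{\frac{13}{2}}}{s} = \frac{s}{b} + \frac{\frac{1}{2} \sqrt{26}}{s} = \frac{s}{b} + \frac{\sqrt{26}}{2 s}$)
$T{\left(78,\frac{Z{\left(-3,-14 \right)}}{135} \right)} + \left(19662 - 24581\right) = \left(\frac{78}{\left(-14\right) \frac{1}{135}} + \frac{\sqrt{26}}{2 \cdot 78}\right) + \left(19662 - 24581\right) = \left(\frac{78}{\left(-14\right) \frac{1}{135}} + \frac{1}{2} \sqrt{26} \cdot \frac{1}{78}\right) - 4919 = \left(\frac{78}{- \frac{14}{135}} + \frac{\sqrt{26}}{156}\right) - 4919 = \left(78 \left(- \frac{135}{14}\right) + \frac{\sqrt{26}}{156}\right) - 4919 = \left(- \frac{5265}{7} + \frac{\sqrt{26}}{156}\right) - 4919 = - \frac{39698}{7} + \frac{\sqrt{26}}{156}$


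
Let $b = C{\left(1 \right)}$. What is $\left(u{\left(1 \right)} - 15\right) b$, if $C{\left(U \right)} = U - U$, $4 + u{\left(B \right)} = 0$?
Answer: $0$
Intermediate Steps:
$u{\left(B \right)} = -4$ ($u{\left(B \right)} = -4 + 0 = -4$)
$C{\left(U \right)} = 0$
$b = 0$
$\left(u{\left(1 \right)} - 15\right) b = \left(-4 - 15\right) 0 = \left(-19\right) 0 = 0$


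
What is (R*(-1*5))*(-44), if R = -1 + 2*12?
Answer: 5060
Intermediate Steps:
R = 23 (R = -1 + 24 = 23)
(R*(-1*5))*(-44) = (23*(-1*5))*(-44) = (23*(-5))*(-44) = -115*(-44) = 5060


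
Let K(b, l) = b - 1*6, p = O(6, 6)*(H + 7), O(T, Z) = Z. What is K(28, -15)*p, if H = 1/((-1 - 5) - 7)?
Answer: 11880/13 ≈ 913.85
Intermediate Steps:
H = -1/13 (H = 1/(-6 - 7) = 1/(-13) = -1/13 ≈ -0.076923)
p = 540/13 (p = 6*(-1/13 + 7) = 6*(90/13) = 540/13 ≈ 41.538)
K(b, l) = -6 + b (K(b, l) = b - 6 = -6 + b)
K(28, -15)*p = (-6 + 28)*(540/13) = 22*(540/13) = 11880/13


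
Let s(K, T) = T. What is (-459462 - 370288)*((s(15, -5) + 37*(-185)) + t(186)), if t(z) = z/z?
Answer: 5682957750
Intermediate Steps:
t(z) = 1
(-459462 - 370288)*((s(15, -5) + 37*(-185)) + t(186)) = (-459462 - 370288)*((-5 + 37*(-185)) + 1) = -829750*((-5 - 6845) + 1) = -829750*(-6850 + 1) = -829750*(-6849) = 5682957750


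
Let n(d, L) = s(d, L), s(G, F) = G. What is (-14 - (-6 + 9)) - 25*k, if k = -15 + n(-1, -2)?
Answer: 383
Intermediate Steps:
n(d, L) = d
k = -16 (k = -15 - 1 = -16)
(-14 - (-6 + 9)) - 25*k = (-14 - (-6 + 9)) - 25*(-16) = (-14 - 1*3) + 400 = (-14 - 3) + 400 = -17 + 400 = 383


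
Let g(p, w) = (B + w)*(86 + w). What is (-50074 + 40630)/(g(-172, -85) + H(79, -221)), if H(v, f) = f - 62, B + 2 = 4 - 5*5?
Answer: 9444/391 ≈ 24.153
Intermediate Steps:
B = -23 (B = -2 + (4 - 5*5) = -2 + (4 - 25) = -2 - 21 = -23)
g(p, w) = (-23 + w)*(86 + w)
H(v, f) = -62 + f
(-50074 + 40630)/(g(-172, -85) + H(79, -221)) = (-50074 + 40630)/((-1978 + (-85)² + 63*(-85)) + (-62 - 221)) = -9444/((-1978 + 7225 - 5355) - 283) = -9444/(-108 - 283) = -9444/(-391) = -9444*(-1/391) = 9444/391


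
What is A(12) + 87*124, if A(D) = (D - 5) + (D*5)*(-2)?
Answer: 10675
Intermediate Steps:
A(D) = -5 - 9*D (A(D) = (-5 + D) + (5*D)*(-2) = (-5 + D) - 10*D = -5 - 9*D)
A(12) + 87*124 = (-5 - 9*12) + 87*124 = (-5 - 108) + 10788 = -113 + 10788 = 10675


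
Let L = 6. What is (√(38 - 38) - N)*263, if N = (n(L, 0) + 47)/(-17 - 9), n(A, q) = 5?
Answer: 526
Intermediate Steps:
N = -2 (N = (5 + 47)/(-17 - 9) = 52/(-26) = 52*(-1/26) = -2)
(√(38 - 38) - N)*263 = (√(38 - 38) - 1*(-2))*263 = (√0 + 2)*263 = (0 + 2)*263 = 2*263 = 526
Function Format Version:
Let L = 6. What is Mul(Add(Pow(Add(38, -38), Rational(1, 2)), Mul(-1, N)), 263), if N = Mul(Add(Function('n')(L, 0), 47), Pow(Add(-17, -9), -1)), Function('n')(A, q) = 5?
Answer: 526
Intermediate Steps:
N = -2 (N = Mul(Add(5, 47), Pow(Add(-17, -9), -1)) = Mul(52, Pow(-26, -1)) = Mul(52, Rational(-1, 26)) = -2)
Mul(Add(Pow(Add(38, -38), Rational(1, 2)), Mul(-1, N)), 263) = Mul(Add(Pow(Add(38, -38), Rational(1, 2)), Mul(-1, -2)), 263) = Mul(Add(Pow(0, Rational(1, 2)), 2), 263) = Mul(Add(0, 2), 263) = Mul(2, 263) = 526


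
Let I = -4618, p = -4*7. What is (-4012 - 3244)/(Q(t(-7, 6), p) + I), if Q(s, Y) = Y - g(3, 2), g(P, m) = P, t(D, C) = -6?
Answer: 7256/4649 ≈ 1.5608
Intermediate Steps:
p = -28
Q(s, Y) = -3 + Y (Q(s, Y) = Y - 1*3 = Y - 3 = -3 + Y)
(-4012 - 3244)/(Q(t(-7, 6), p) + I) = (-4012 - 3244)/((-3 - 28) - 4618) = -7256/(-31 - 4618) = -7256/(-4649) = -7256*(-1/4649) = 7256/4649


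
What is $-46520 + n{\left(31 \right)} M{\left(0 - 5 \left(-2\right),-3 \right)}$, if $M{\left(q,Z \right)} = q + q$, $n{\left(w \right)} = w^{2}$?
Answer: $-27300$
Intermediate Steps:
$M{\left(q,Z \right)} = 2 q$
$-46520 + n{\left(31 \right)} M{\left(0 - 5 \left(-2\right),-3 \right)} = -46520 + 31^{2} \cdot 2 \left(0 - 5 \left(-2\right)\right) = -46520 + 961 \cdot 2 \left(0 - -10\right) = -46520 + 961 \cdot 2 \left(0 + 10\right) = -46520 + 961 \cdot 2 \cdot 10 = -46520 + 961 \cdot 20 = -46520 + 19220 = -27300$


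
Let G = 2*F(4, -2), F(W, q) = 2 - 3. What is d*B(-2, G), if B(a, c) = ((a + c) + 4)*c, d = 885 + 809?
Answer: 0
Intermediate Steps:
F(W, q) = -1
G = -2 (G = 2*(-1) = -2)
d = 1694
B(a, c) = c*(4 + a + c) (B(a, c) = (4 + a + c)*c = c*(4 + a + c))
d*B(-2, G) = 1694*(-2*(4 - 2 - 2)) = 1694*(-2*0) = 1694*0 = 0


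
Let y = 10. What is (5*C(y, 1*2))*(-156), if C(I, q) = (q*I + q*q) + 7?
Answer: -24180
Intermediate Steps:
C(I, q) = 7 + q² + I*q (C(I, q) = (I*q + q²) + 7 = (q² + I*q) + 7 = 7 + q² + I*q)
(5*C(y, 1*2))*(-156) = (5*(7 + (1*2)² + 10*(1*2)))*(-156) = (5*(7 + 2² + 10*2))*(-156) = (5*(7 + 4 + 20))*(-156) = (5*31)*(-156) = 155*(-156) = -24180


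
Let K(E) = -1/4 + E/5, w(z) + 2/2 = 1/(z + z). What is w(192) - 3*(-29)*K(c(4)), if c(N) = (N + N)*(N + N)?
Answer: 2094437/1920 ≈ 1090.9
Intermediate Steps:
w(z) = -1 + 1/(2*z) (w(z) = -1 + 1/(z + z) = -1 + 1/(2*z))
c(N) = 4*N² (c(N) = (2*N)*(2*N) = 4*N²)
K(E) = -¼ + E/5 (K(E) = -1*¼ + E*(⅕) = -¼ + E/5)
w(192) - 3*(-29)*K(c(4)) = (½ - 1*192)/192 - 3*(-29)*(-¼ + (4*4²)/5) = (½ - 192)/192 - (-87)*(-¼ + (4*16)/5) = (1/192)*(-383/2) - (-87)*(-¼ + (⅕)*64) = -383/384 - (-87)*(-¼ + 64/5) = -383/384 - (-87)*251/20 = -383/384 - 1*(-21837/20) = -383/384 + 21837/20 = 2094437/1920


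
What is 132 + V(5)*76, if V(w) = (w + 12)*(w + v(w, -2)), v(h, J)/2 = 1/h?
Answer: 35544/5 ≈ 7108.8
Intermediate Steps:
v(h, J) = 2/h
V(w) = (12 + w)*(w + 2/w) (V(w) = (w + 12)*(w + 2/w) = (12 + w)*(w + 2/w))
132 + V(5)*76 = 132 + (2 + 5² + 12*5 + 24/5)*76 = 132 + (2 + 25 + 60 + 24*(⅕))*76 = 132 + (2 + 25 + 60 + 24/5)*76 = 132 + (459/5)*76 = 132 + 34884/5 = 35544/5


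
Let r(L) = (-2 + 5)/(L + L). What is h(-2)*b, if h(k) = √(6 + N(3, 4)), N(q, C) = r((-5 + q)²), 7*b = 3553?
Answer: 3553*√102/28 ≈ 1281.6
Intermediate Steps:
b = 3553/7 (b = (⅐)*3553 = 3553/7 ≈ 507.57)
r(L) = 3/(2*L) (r(L) = 3/((2*L)) = 3*(1/(2*L)) = 3/(2*L))
N(q, C) = 3/(2*(-5 + q)²) (N(q, C) = 3/(2*((-5 + q)²)) = 3/(2*(-5 + q)²))
h(k) = √102/4 (h(k) = √(6 + 3/(2*(-5 + 3)²)) = √(6 + (3/2)/(-2)²) = √(6 + (3/2)*(¼)) = √(6 + 3/8) = √(51/8) = √102/4)
h(-2)*b = (√102/4)*(3553/7) = 3553*√102/28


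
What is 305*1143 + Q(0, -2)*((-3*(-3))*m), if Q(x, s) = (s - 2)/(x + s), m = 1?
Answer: 348633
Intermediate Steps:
Q(x, s) = (-2 + s)/(s + x)
305*1143 + Q(0, -2)*((-3*(-3))*m) = 305*1143 + ((-2 - 2)/(-2 + 0))*(-3*(-3)*1) = 348615 + (-4/(-2))*(9*1) = 348615 - ½*(-4)*9 = 348615 + 2*9 = 348615 + 18 = 348633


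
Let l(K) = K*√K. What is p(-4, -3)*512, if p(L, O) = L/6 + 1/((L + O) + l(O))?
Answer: 512*(-6*√3 + 17*I)/(3*(-7*I + 3*√3)) ≈ -388.49 + 35.006*I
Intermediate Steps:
l(K) = K^(3/2)
p(L, O) = 1/(L + O + O^(3/2)) + L/6 (p(L, O) = L/6 + 1/((L + O) + O^(3/2)) = L*(⅙) + 1/(L + O + O^(3/2)) = L/6 + 1/(L + O + O^(3/2)) = 1/(L + O + O^(3/2)) + L/6)
p(-4, -3)*512 = ((6 + (-4)² - 4*(-3) - (-12)*I*√3)/(6*(-4 - 3 + (-3)^(3/2))))*512 = ((6 + 16 + 12 - (-12)*I*√3)/(6*(-4 - 3 - 3*I*√3)))*512 = ((6 + 16 + 12 + 12*I*√3)/(6*(-7 - 3*I*√3)))*512 = ((34 + 12*I*√3)/(6*(-7 - 3*I*√3)))*512 = 256*(34 + 12*I*√3)/(3*(-7 - 3*I*√3))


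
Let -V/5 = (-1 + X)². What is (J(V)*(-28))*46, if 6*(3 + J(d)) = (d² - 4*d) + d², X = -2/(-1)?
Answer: -33488/3 ≈ -11163.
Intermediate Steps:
X = 2 (X = -2*(-1) = 2)
V = -5 (V = -5*(-1 + 2)² = -5*1² = -5*1 = -5)
J(d) = -3 - 2*d/3 + d²/3 (J(d) = -3 + ((d² - 4*d) + d²)/6 = -3 + (-4*d + 2*d²)/6 = -3 + (-2*d/3 + d²/3) = -3 - 2*d/3 + d²/3)
(J(V)*(-28))*46 = ((-3 - ⅔*(-5) + (⅓)*(-5)²)*(-28))*46 = ((-3 + 10/3 + (⅓)*25)*(-28))*46 = ((-3 + 10/3 + 25/3)*(-28))*46 = ((26/3)*(-28))*46 = -728/3*46 = -33488/3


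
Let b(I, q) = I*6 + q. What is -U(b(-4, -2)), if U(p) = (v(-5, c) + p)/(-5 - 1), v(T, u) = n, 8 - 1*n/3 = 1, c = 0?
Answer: -⅚ ≈ -0.83333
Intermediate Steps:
n = 21 (n = 24 - 3*1 = 24 - 3 = 21)
v(T, u) = 21
b(I, q) = q + 6*I (b(I, q) = 6*I + q = q + 6*I)
U(p) = -7/2 - p/6 (U(p) = (21 + p)/(-5 - 1) = (21 + p)/(-6) = -(21 + p)/6 = -7/2 - p/6)
-U(b(-4, -2)) = -(-7/2 - (-2 + 6*(-4))/6) = -(-7/2 - (-2 - 24)/6) = -(-7/2 - ⅙*(-26)) = -(-7/2 + 13/3) = -1*⅚ = -⅚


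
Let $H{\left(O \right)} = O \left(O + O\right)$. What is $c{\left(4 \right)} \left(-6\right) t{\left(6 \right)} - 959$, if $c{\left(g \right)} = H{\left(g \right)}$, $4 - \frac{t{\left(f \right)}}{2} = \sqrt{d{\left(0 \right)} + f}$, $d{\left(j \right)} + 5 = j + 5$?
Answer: $-2495 + 384 \sqrt{6} \approx -1554.4$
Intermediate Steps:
$d{\left(j \right)} = j$ ($d{\left(j \right)} = -5 + \left(j + 5\right) = -5 + \left(5 + j\right) = j$)
$H{\left(O \right)} = 2 O^{2}$ ($H{\left(O \right)} = O 2 O = 2 O^{2}$)
$t{\left(f \right)} = 8 - 2 \sqrt{f}$ ($t{\left(f \right)} = 8 - 2 \sqrt{0 + f} = 8 - 2 \sqrt{f}$)
$c{\left(g \right)} = 2 g^{2}$
$c{\left(4 \right)} \left(-6\right) t{\left(6 \right)} - 959 = 2 \cdot 4^{2} \left(-6\right) \left(8 - 2 \sqrt{6}\right) - 959 = 2 \cdot 16 \left(-6\right) \left(8 - 2 \sqrt{6}\right) - 959 = 32 \left(-6\right) \left(8 - 2 \sqrt{6}\right) - 959 = - 192 \left(8 - 2 \sqrt{6}\right) - 959 = \left(-1536 + 384 \sqrt{6}\right) - 959 = -2495 + 384 \sqrt{6}$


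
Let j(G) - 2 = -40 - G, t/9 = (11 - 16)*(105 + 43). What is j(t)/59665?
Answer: 6622/59665 ≈ 0.11099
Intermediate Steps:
t = -6660 (t = 9*((11 - 16)*(105 + 43)) = 9*(-5*148) = 9*(-740) = -6660)
j(G) = -38 - G (j(G) = 2 + (-40 - G) = -38 - G)
j(t)/59665 = (-38 - 1*(-6660))/59665 = (-38 + 6660)*(1/59665) = 6622*(1/59665) = 6622/59665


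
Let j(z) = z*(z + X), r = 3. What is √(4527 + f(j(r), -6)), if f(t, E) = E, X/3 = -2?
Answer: √4521 ≈ 67.238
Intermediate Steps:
X = -6 (X = 3*(-2) = -6)
j(z) = z*(-6 + z) (j(z) = z*(z - 6) = z*(-6 + z))
√(4527 + f(j(r), -6)) = √(4527 - 6) = √4521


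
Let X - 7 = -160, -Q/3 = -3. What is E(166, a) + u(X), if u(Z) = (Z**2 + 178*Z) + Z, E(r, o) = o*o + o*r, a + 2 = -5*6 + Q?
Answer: -7267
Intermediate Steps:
Q = 9 (Q = -3*(-3) = 9)
X = -153 (X = 7 - 160 = -153)
a = -23 (a = -2 + (-5*6 + 9) = -2 + (-30 + 9) = -2 - 21 = -23)
E(r, o) = o**2 + o*r
u(Z) = Z**2 + 179*Z
E(166, a) + u(X) = -23*(-23 + 166) - 153*(179 - 153) = -23*143 - 153*26 = -3289 - 3978 = -7267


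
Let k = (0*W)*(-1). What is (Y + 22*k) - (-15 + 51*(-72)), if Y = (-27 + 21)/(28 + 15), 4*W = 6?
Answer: 158535/43 ≈ 3686.9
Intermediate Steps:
W = 3/2 (W = (¼)*6 = 3/2 ≈ 1.5000)
Y = -6/43 ≈ -0.13953
k = 0 (k = (0*(3/2))*(-1) = 0*(-1) = 0)
(Y + 22*k) - (-15 + 51*(-72)) = (-6/43 + 22*0) - (-15 + 51*(-72)) = (-6/43 + 0) - (-15 - 3672) = -6/43 - 1*(-3687) = -6/43 + 3687 = 158535/43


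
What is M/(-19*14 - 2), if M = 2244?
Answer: -561/67 ≈ -8.3731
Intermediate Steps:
M/(-19*14 - 2) = 2244/(-19*14 - 2) = 2244/(-266 - 2) = 2244/(-268) = 2244*(-1/268) = -561/67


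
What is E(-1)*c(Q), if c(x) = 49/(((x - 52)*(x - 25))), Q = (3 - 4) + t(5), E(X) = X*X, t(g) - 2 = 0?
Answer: 49/1224 ≈ 0.040033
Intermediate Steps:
t(g) = 2 (t(g) = 2 + 0 = 2)
E(X) = X²
Q = 1 (Q = (3 - 4) + 2 = -1 + 2 = 1)
c(x) = 49/((-52 + x)*(-25 + x)) (c(x) = 49/(((-52 + x)*(-25 + x))) = 49*(1/((-52 + x)*(-25 + x))) = 49/((-52 + x)*(-25 + x)))
E(-1)*c(Q) = (-1)²*(49/(1300 + 1² - 77*1)) = 1*(49/(1300 + 1 - 77)) = 1*(49/1224) = 49/1224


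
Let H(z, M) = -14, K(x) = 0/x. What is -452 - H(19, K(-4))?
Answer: -438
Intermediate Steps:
K(x) = 0
-452 - H(19, K(-4)) = -452 - 1*(-14) = -452 + 14 = -438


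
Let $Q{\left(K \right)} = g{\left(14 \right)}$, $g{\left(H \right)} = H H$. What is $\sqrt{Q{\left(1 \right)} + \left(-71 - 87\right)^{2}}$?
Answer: $2 \sqrt{6290} \approx 158.62$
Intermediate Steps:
$g{\left(H \right)} = H^{2}$
$Q{\left(K \right)} = 196$ ($Q{\left(K \right)} = 14^{2} = 196$)
$\sqrt{Q{\left(1 \right)} + \left(-71 - 87\right)^{2}} = \sqrt{196 + \left(-71 - 87\right)^{2}} = \sqrt{196 + \left(-158\right)^{2}} = \sqrt{196 + 24964} = \sqrt{25160} = 2 \sqrt{6290}$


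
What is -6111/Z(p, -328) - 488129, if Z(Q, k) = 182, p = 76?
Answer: -12692227/26 ≈ -4.8816e+5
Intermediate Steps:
-6111/Z(p, -328) - 488129 = -6111/182 - 488129 = -6111*1/182 - 488129 = -873/26 - 488129 = -12692227/26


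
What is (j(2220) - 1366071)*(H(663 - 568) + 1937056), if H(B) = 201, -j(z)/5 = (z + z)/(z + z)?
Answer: -2646440293532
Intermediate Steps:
j(z) = -5 (j(z) = -5*(z + z)/(z + z) = -5*2*z/(2*z) = -5*2*z*1/(2*z) = -5*1 = -5)
(j(2220) - 1366071)*(H(663 - 568) + 1937056) = (-5 - 1366071)*(201 + 1937056) = -1366076*1937257 = -2646440293532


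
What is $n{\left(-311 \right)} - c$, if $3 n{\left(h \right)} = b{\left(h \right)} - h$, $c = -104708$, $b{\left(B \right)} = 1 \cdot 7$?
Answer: $104814$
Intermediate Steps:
$b{\left(B \right)} = 7$
$n{\left(h \right)} = \frac{7}{3} - \frac{h}{3}$ ($n{\left(h \right)} = \frac{7 - h}{3} = \frac{7}{3} - \frac{h}{3}$)
$n{\left(-311 \right)} - c = \left(\frac{7}{3} - - \frac{311}{3}\right) - -104708 = \left(\frac{7}{3} + \frac{311}{3}\right) + 104708 = 106 + 104708 = 104814$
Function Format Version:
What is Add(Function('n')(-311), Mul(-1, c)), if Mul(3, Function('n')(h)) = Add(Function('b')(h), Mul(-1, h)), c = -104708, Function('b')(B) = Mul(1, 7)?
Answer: 104814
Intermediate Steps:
Function('b')(B) = 7
Function('n')(h) = Add(Rational(7, 3), Mul(Rational(-1, 3), h)) (Function('n')(h) = Mul(Rational(1, 3), Add(7, Mul(-1, h))) = Add(Rational(7, 3), Mul(Rational(-1, 3), h)))
Add(Function('n')(-311), Mul(-1, c)) = Add(Add(Rational(7, 3), Mul(Rational(-1, 3), -311)), Mul(-1, -104708)) = Add(Add(Rational(7, 3), Rational(311, 3)), 104708) = Add(106, 104708) = 104814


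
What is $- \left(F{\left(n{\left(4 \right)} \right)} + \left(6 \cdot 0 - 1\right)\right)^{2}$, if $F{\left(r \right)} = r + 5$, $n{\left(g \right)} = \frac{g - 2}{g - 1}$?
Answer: $- \frac{196}{9} \approx -21.778$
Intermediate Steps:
$n{\left(g \right)} = \frac{-2 + g}{-1 + g}$
$F{\left(r \right)} = 5 + r$
$- \left(F{\left(n{\left(4 \right)} \right)} + \left(6 \cdot 0 - 1\right)\right)^{2} = - \left(\left(5 + \frac{-2 + 4}{-1 + 4}\right) + \left(6 \cdot 0 - 1\right)\right)^{2} = - \left(\left(5 + \frac{1}{3} \cdot 2\right) + \left(0 - 1\right)\right)^{2} = - \left(\left(5 + \frac{1}{3} \cdot 2\right) - 1\right)^{2} = - \left(\left(5 + \frac{2}{3}\right) - 1\right)^{2} = - \left(\frac{17}{3} - 1\right)^{2} = - \left(\frac{14}{3}\right)^{2} = \left(-1\right) \frac{196}{9} = - \frac{196}{9}$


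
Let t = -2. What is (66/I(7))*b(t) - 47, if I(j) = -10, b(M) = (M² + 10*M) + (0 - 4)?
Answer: 85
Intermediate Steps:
b(M) = -4 + M² + 10*M (b(M) = (M² + 10*M) - 4 = -4 + M² + 10*M)
(66/I(7))*b(t) - 47 = (66/(-10))*(-4 + (-2)² + 10*(-2)) - 47 = (66*(-⅒))*(-4 + 4 - 20) - 47 = -33/5*(-20) - 47 = 132 - 47 = 85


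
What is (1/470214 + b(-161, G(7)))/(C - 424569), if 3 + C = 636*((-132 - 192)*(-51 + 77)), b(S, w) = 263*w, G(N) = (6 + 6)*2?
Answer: -2967990769/2718888318504 ≈ -0.0010916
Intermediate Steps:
G(N) = 24 (G(N) = 12*2 = 24)
C = -5357667 (C = -3 + 636*((-132 - 192)*(-51 + 77)) = -3 + 636*(-324*26) = -3 + 636*(-8424) = -3 - 5357664 = -5357667)
(1/470214 + b(-161, G(7)))/(C - 424569) = (1/470214 + 263*24)/(-5357667 - 424569) = (1/470214 + 6312)/(-5782236) = (2967990769/470214)*(-1/5782236) = -2967990769/2718888318504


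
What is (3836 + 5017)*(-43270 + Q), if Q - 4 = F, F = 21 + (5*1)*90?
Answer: -378864135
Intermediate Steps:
F = 471 (F = 21 + 5*90 = 21 + 450 = 471)
Q = 475 (Q = 4 + 471 = 475)
(3836 + 5017)*(-43270 + Q) = (3836 + 5017)*(-43270 + 475) = 8853*(-42795) = -378864135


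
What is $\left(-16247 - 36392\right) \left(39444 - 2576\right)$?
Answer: $-1940694652$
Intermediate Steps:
$\left(-16247 - 36392\right) \left(39444 - 2576\right) = \left(-52639\right) 36868 = -1940694652$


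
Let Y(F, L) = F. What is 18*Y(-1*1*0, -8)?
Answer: 0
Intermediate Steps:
18*Y(-1*1*0, -8) = 18*(-1*1*0) = 18*(-1*0) = 18*0 = 0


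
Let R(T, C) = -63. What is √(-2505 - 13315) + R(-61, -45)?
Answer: -63 + 2*I*√3955 ≈ -63.0 + 125.78*I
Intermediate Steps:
√(-2505 - 13315) + R(-61, -45) = √(-2505 - 13315) - 63 = √(-15820) - 63 = 2*I*√3955 - 63 = -63 + 2*I*√3955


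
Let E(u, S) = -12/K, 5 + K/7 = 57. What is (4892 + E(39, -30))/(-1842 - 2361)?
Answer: -445169/382473 ≈ -1.1639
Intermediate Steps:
K = 364 (K = -35 + 7*57 = -35 + 399 = 364)
E(u, S) = -3/91 (E(u, S) = -12/364 = -12*1/364 = -3/91)
(4892 + E(39, -30))/(-1842 - 2361) = (4892 - 3/91)/(-1842 - 2361) = (445169/91)/(-4203) = (445169/91)*(-1/4203) = -445169/382473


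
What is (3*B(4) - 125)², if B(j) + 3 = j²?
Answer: 7396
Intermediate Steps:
B(j) = -3 + j²
(3*B(4) - 125)² = (3*(-3 + 4²) - 125)² = (3*(-3 + 16) - 125)² = (3*13 - 125)² = (39 - 125)² = (-86)² = 7396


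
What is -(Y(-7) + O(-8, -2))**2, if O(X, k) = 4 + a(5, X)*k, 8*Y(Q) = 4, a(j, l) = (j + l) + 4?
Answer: -25/4 ≈ -6.2500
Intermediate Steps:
a(j, l) = 4 + j + l
Y(Q) = 1/2 (Y(Q) = (1/8)*4 = 1/2)
O(X, k) = 4 + k*(9 + X) (O(X, k) = 4 + (4 + 5 + X)*k = 4 + (9 + X)*k = 4 + k*(9 + X))
-(Y(-7) + O(-8, -2))**2 = -(1/2 + (4 - 2*(9 - 8)))**2 = -(1/2 + (4 - 2*1))**2 = -(1/2 + (4 - 2))**2 = -(1/2 + 2)**2 = -(5/2)**2 = -1*25/4 = -25/4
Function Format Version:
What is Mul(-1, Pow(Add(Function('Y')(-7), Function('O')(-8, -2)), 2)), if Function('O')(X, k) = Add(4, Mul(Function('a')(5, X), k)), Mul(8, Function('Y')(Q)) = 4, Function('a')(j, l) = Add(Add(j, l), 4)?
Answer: Rational(-25, 4) ≈ -6.2500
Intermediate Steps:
Function('a')(j, l) = Add(4, j, l)
Function('Y')(Q) = Rational(1, 2) (Function('Y')(Q) = Mul(Rational(1, 8), 4) = Rational(1, 2))
Function('O')(X, k) = Add(4, Mul(k, Add(9, X))) (Function('O')(X, k) = Add(4, Mul(Add(4, 5, X), k)) = Add(4, Mul(Add(9, X), k)) = Add(4, Mul(k, Add(9, X))))
Mul(-1, Pow(Add(Function('Y')(-7), Function('O')(-8, -2)), 2)) = Mul(-1, Pow(Add(Rational(1, 2), Add(4, Mul(-2, Add(9, -8)))), 2)) = Mul(-1, Pow(Add(Rational(1, 2), Add(4, Mul(-2, 1))), 2)) = Mul(-1, Pow(Add(Rational(1, 2), Add(4, -2)), 2)) = Mul(-1, Pow(Add(Rational(1, 2), 2), 2)) = Mul(-1, Pow(Rational(5, 2), 2)) = Mul(-1, Rational(25, 4)) = Rational(-25, 4)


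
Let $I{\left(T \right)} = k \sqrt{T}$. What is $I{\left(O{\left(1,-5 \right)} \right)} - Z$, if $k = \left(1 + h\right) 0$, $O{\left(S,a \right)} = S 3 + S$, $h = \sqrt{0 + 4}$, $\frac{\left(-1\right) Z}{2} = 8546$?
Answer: $17092$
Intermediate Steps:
$Z = -17092$ ($Z = \left(-2\right) 8546 = -17092$)
$h = 2$ ($h = \sqrt{4} = 2$)
$O{\left(S,a \right)} = 4 S$ ($O{\left(S,a \right)} = 3 S + S = 4 S$)
$k = 0$ ($k = \left(1 + 2\right) 0 = 3 \cdot 0 = 0$)
$I{\left(T \right)} = 0$ ($I{\left(T \right)} = 0 \sqrt{T} = 0$)
$I{\left(O{\left(1,-5 \right)} \right)} - Z = 0 - -17092 = 0 + 17092 = 17092$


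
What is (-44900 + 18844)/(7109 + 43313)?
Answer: -13028/25211 ≈ -0.51676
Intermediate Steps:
(-44900 + 18844)/(7109 + 43313) = -26056/50422 = -26056*1/50422 = -13028/25211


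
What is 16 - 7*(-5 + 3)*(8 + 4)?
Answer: 184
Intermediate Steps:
16 - 7*(-5 + 3)*(8 + 4) = 16 - (-14)*12 = 16 - 7*(-24) = 16 + 168 = 184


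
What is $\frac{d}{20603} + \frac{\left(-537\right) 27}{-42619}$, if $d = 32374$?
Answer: $\frac{1678470403}{878079257} \approx 1.9115$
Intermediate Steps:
$\frac{d}{20603} + \frac{\left(-537\right) 27}{-42619} = \frac{32374}{20603} + \frac{\left(-537\right) 27}{-42619} = 32374 \cdot \frac{1}{20603} - - \frac{14499}{42619} = \frac{32374}{20603} + \frac{14499}{42619} = \frac{1678470403}{878079257}$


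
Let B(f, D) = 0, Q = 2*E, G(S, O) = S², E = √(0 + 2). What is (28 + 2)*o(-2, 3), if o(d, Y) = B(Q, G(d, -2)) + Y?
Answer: 90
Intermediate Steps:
E = √2 ≈ 1.4142
Q = 2*√2 ≈ 2.8284
o(d, Y) = Y (o(d, Y) = 0 + Y = Y)
(28 + 2)*o(-2, 3) = (28 + 2)*3 = 30*3 = 90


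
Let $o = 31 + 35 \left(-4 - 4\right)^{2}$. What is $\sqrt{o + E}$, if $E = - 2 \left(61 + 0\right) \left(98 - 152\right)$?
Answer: $\sqrt{8859} \approx 94.122$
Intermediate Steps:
$E = 6588$ ($E = - 2 \cdot 61 \left(-54\right) = \left(-2\right) \left(-3294\right) = 6588$)
$o = 2271$ ($o = 31 + 35 \left(-8\right)^{2} = 31 + 35 \cdot 64 = 31 + 2240 = 2271$)
$\sqrt{o + E} = \sqrt{2271 + 6588} = \sqrt{8859}$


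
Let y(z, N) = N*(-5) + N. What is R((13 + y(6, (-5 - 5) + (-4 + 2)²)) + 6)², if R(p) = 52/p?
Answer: 2704/1849 ≈ 1.4624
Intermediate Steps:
y(z, N) = -4*N (y(z, N) = -5*N + N = -4*N)
R((13 + y(6, (-5 - 5) + (-4 + 2)²)) + 6)² = (52/((13 - 4*((-5 - 5) + (-4 + 2)²)) + 6))² = (52/((13 - 4*(-10 + (-2)²)) + 6))² = (52/((13 - 4*(-10 + 4)) + 6))² = (52/((13 - 4*(-6)) + 6))² = (52/((13 + 24) + 6))² = (52/(37 + 6))² = (52/43)² = 2704/1849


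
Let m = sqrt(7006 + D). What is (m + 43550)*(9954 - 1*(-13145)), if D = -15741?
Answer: 1005961450 + 23099*I*sqrt(8735) ≈ 1.006e+9 + 2.1589e+6*I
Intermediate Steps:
m = I*sqrt(8735) (m = sqrt(7006 - 15741) = sqrt(-8735) = I*sqrt(8735) ≈ 93.461*I)
(m + 43550)*(9954 - 1*(-13145)) = (I*sqrt(8735) + 43550)*(9954 - 1*(-13145)) = (43550 + I*sqrt(8735))*(9954 + 13145) = (43550 + I*sqrt(8735))*23099 = 1005961450 + 23099*I*sqrt(8735)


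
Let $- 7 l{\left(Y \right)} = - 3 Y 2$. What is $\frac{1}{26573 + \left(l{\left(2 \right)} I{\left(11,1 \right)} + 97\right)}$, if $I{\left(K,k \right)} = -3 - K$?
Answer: $\frac{1}{26646} \approx 3.7529 \cdot 10^{-5}$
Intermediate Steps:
$l{\left(Y \right)} = \frac{6 Y}{7}$ ($l{\left(Y \right)} = - \frac{- 3 Y 2}{7} = - \frac{\left(-6\right) Y}{7} = \frac{6 Y}{7}$)
$\frac{1}{26573 + \left(l{\left(2 \right)} I{\left(11,1 \right)} + 97\right)} = \frac{1}{26573 + \left(\frac{6}{7} \cdot 2 \left(-3 - 11\right) + 97\right)} = \frac{1}{26573 + \left(\frac{12 \left(-3 - 11\right)}{7} + 97\right)} = \frac{1}{26573 + \left(\frac{12}{7} \left(-14\right) + 97\right)} = \frac{1}{26573 + \left(-24 + 97\right)} = \frac{1}{26573 + 73} = \frac{1}{26646}$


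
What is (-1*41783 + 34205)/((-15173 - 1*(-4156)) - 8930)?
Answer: 2526/6649 ≈ 0.37991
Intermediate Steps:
(-1*41783 + 34205)/((-15173 - 1*(-4156)) - 8930) = (-41783 + 34205)/((-15173 + 4156) - 8930) = -7578/(-11017 - 8930) = -7578/(-19947) = -7578*(-1/19947) = 2526/6649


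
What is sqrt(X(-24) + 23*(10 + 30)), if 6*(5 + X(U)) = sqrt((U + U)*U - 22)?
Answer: sqrt(32940 + 6*sqrt(1130))/6 ≈ 30.341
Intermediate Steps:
X(U) = -5 + sqrt(-22 + 2*U**2)/6 (X(U) = -5 + sqrt((U + U)*U - 22)/6 = -5 + sqrt((2*U)*U - 22)/6 = -5 + sqrt(2*U**2 - 22)/6 = -5 + sqrt(-22 + 2*U**2)/6)
sqrt(X(-24) + 23*(10 + 30)) = sqrt((-5 + sqrt(-22 + 2*(-24)**2)/6) + 23*(10 + 30)) = sqrt((-5 + sqrt(-22 + 2*576)/6) + 23*40) = sqrt((-5 + sqrt(-22 + 1152)/6) + 920) = sqrt((-5 + sqrt(1130)/6) + 920) = sqrt(915 + sqrt(1130)/6)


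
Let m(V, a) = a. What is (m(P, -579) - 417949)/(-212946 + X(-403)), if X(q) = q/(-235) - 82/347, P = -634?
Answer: 34128865760/17364560999 ≈ 1.9654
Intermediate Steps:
X(q) = -82/347 - q/235 (X(q) = q*(-1/235) - 82*1/347 = -q/235 - 82/347 = -82/347 - q/235)
(m(P, -579) - 417949)/(-212946 + X(-403)) = (-579 - 417949)/(-212946 + (-82/347 - 1/235*(-403))) = -418528/(-212946 + (-82/347 + 403/235)) = -418528/(-212946 + 120571/81545) = -418528/(-17364560999/81545) = -418528*(-81545/17364560999) = 34128865760/17364560999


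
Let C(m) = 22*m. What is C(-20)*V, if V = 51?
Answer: -22440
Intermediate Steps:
C(-20)*V = (22*(-20))*51 = -440*51 = -22440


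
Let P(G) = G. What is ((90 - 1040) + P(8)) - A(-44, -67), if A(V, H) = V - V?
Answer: -942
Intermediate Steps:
A(V, H) = 0
((90 - 1040) + P(8)) - A(-44, -67) = ((90 - 1040) + 8) - 1*0 = (-950 + 8) + 0 = -942 + 0 = -942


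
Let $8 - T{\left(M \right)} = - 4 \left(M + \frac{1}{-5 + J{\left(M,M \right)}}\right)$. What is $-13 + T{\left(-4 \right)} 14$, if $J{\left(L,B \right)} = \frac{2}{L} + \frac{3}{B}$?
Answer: $- \frac{3349}{25} \approx -133.96$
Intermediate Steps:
$T{\left(M \right)} = 8 + 4 M + \frac{4}{-5 + \frac{5}{M}}$ ($T{\left(M \right)} = 8 - - 4 \left(M + \frac{1}{-5 + \left(\frac{2}{M} + \frac{3}{M}\right)}\right) = 8 - - 4 \left(M + \frac{1}{-5 + \frac{5}{M}}\right) = 8 - \left(- 4 M - \frac{4}{-5 + \frac{5}{M}}\right) = 8 + \left(4 M + \frac{4}{-5 + \frac{5}{M}}\right) = 8 + 4 M + \frac{4}{-5 + \frac{5}{M}}$)
$-13 + T{\left(-4 \right)} 14 = -13 + \frac{4 \left(-10 + 4 \left(-4\right) + 5 \left(-4\right)^{2}\right)}{5 \left(-1 - 4\right)} 14 = -13 + \frac{4 \left(-10 - 16 + 5 \cdot 16\right)}{5 \left(-5\right)} 14 = -13 + \frac{4}{5} \left(- \frac{1}{5}\right) \left(-10 - 16 + 80\right) 14 = -13 + \frac{4}{5} \left(- \frac{1}{5}\right) 54 \cdot 14 = -13 - \frac{3024}{25} = - \frac{3349}{25}$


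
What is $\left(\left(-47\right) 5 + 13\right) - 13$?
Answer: $-235$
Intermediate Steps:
$\left(\left(-47\right) 5 + 13\right) - 13 = \left(-235 + 13\right) - 13 = -222 - 13 = -235$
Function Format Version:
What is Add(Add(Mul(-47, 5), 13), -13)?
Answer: -235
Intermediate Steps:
Add(Add(Mul(-47, 5), 13), -13) = Add(Add(-235, 13), -13) = Add(-222, -13) = -235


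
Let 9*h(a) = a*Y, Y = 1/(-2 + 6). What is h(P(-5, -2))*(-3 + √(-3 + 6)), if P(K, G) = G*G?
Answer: -⅓ + √3/9 ≈ -0.14088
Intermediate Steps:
Y = ¼ (Y = 1/4 = ¼ ≈ 0.25000)
P(K, G) = G²
h(a) = a/36 (h(a) = (a*(¼))/9 = (a/4)/9 = a/36)
h(P(-5, -2))*(-3 + √(-3 + 6)) = ((1/36)*(-2)²)*(-3 + √(-3 + 6)) = ((1/36)*4)*(-3 + √3) = (-3 + √3)/9 = -⅓ + √3/9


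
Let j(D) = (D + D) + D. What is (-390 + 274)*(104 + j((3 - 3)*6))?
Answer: -12064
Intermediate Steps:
j(D) = 3*D (j(D) = 2*D + D = 3*D)
(-390 + 274)*(104 + j((3 - 3)*6)) = (-390 + 274)*(104 + 3*((3 - 3)*6)) = -116*(104 + 3*(0*6)) = -116*(104 + 3*0) = -116*(104 + 0) = -116*104 = -12064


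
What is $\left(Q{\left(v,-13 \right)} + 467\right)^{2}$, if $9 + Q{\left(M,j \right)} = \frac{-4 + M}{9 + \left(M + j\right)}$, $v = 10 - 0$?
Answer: $210681$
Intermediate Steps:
$v = 10$ ($v = 10 + 0 = 10$)
$Q{\left(M,j \right)} = -9 + \frac{-4 + M}{9 + M + j}$ ($Q{\left(M,j \right)} = -9 + \frac{-4 + M}{9 + \left(M + j\right)} = -9 + \frac{-4 + M}{9 + M + j}$)
$\left(Q{\left(v,-13 \right)} + 467\right)^{2} = \left(\frac{-85 - -117 - 80}{9 + 10 - 13} + 467\right)^{2} = \left(\frac{-85 + 117 - 80}{6} + 467\right)^{2} = \left(\frac{1}{6} \left(-48\right) + 467\right)^{2} = \left(-8 + 467\right)^{2} = 459^{2} = 210681$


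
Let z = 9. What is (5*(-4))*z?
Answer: -180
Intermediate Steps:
(5*(-4))*z = (5*(-4))*9 = -20*9 = -180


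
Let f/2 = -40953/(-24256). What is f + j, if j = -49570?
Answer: -601144007/12128 ≈ -49567.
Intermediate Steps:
f = 40953/12128 (f = 2*(-40953/(-24256)) = 2*(-40953*(-1/24256)) = 2*(40953/24256) = 40953/12128 ≈ 3.3767)
f + j = 40953/12128 - 49570 = -601144007/12128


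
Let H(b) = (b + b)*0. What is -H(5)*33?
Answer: 0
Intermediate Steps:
H(b) = 0 (H(b) = (2*b)*0 = 0)
-H(5)*33 = -1*0*33 = 0*33 = 0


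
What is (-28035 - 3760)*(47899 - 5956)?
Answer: -1333577685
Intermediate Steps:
(-28035 - 3760)*(47899 - 5956) = -31795*41943 = -1333577685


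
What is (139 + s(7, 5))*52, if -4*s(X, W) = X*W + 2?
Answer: 6747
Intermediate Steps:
s(X, W) = -1/2 - W*X/4 (s(X, W) = -(X*W + 2)/4 = -(W*X + 2)/4 = -(2 + W*X)/4 = -1/2 - W*X/4)
(139 + s(7, 5))*52 = (139 + (-1/2 - 1/4*5*7))*52 = (139 + (-1/2 - 35/4))*52 = (139 - 37/4)*52 = (519/4)*52 = 6747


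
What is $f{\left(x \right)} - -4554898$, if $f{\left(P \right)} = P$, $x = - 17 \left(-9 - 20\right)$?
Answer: $4555391$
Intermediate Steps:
$x = 493$ ($x = \left(-17\right) \left(-29\right) = 493$)
$f{\left(x \right)} - -4554898 = 493 - -4554898 = 493 + 4554898 = 4555391$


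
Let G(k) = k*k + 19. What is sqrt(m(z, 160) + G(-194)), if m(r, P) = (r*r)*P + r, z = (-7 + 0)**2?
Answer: 2*sqrt(105466) ≈ 649.51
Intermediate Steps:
z = 49 (z = (-7)**2 = 49)
G(k) = 19 + k**2 (G(k) = k**2 + 19 = 19 + k**2)
m(r, P) = r + P*r**2 (m(r, P) = r**2*P + r = P*r**2 + r = r + P*r**2)
sqrt(m(z, 160) + G(-194)) = sqrt(49*(1 + 160*49) + (19 + (-194)**2)) = sqrt(49*(1 + 7840) + (19 + 37636)) = sqrt(49*7841 + 37655) = sqrt(384209 + 37655) = sqrt(421864) = 2*sqrt(105466)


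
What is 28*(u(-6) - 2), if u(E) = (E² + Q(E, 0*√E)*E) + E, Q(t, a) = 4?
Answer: 112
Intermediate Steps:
u(E) = E² + 5*E (u(E) = (E² + 4*E) + E = E² + 5*E)
28*(u(-6) - 2) = 28*(-6*(5 - 6) - 2) = 28*(-6*(-1) - 2) = 28*(6 - 2) = 28*4 = 112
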